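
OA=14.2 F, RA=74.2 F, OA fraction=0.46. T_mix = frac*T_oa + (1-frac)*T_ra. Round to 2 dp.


T_mix = 0.46*14.2 + 0.54*74.2 = 46.60 F

46.60 F


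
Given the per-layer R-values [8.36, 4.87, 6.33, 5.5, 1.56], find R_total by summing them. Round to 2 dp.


R_total = 8.36 + 4.87 + 6.33 + 5.5 + 1.56 = 26.62

26.62


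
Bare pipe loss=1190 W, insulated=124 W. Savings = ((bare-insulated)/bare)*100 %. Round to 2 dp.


Savings = ((1190-124)/1190)*100 = 89.58 %

89.58 %


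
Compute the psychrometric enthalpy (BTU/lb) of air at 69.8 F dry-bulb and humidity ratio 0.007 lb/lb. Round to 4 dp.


h = 0.24*69.8 + 0.007*(1061+0.444*69.8) = 24.3959 BTU/lb

24.3959 BTU/lb


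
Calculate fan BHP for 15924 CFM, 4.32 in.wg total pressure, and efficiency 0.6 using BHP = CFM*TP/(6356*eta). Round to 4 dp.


BHP = 15924 * 4.32 / (6356 * 0.6) = 18.0385 hp

18.0385 hp


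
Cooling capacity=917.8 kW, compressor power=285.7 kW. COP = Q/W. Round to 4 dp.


COP = 917.8 / 285.7 = 3.2125

3.2125


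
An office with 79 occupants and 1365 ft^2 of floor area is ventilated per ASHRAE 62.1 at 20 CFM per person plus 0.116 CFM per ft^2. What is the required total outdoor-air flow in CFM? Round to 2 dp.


Total = 79*20 + 1365*0.116 = 1738.34 CFM

1738.34 CFM


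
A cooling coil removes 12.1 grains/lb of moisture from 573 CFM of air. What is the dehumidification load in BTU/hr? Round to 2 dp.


Q = 0.68 * 573 * 12.1 = 4714.64 BTU/hr

4714.64 BTU/hr


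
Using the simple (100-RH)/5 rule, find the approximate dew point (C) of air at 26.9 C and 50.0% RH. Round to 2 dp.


Td = 26.9 - (100-50.0)/5 = 16.90 C

16.90 C


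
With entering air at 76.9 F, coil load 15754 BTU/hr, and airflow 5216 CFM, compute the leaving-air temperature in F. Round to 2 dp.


dT = 15754/(1.08*5216) = 2.7966
T_leave = 76.9 - 2.7966 = 74.10 F

74.10 F


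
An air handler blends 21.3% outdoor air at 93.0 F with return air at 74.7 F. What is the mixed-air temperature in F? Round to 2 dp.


T_mix = 74.7 + (21.3/100)*(93.0-74.7) = 78.60 F

78.60 F


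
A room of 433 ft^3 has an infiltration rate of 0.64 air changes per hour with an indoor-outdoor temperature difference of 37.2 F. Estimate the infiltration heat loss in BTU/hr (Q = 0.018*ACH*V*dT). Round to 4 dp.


Q = 0.018 * 0.64 * 433 * 37.2 = 185.5596 BTU/hr

185.5596 BTU/hr


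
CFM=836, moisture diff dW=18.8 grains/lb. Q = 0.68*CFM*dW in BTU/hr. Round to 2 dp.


Q = 0.68 * 836 * 18.8 = 10687.42 BTU/hr

10687.42 BTU/hr


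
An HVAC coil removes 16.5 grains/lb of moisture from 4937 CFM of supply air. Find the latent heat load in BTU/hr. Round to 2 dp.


Q = 0.68 * 4937 * 16.5 = 55393.14 BTU/hr

55393.14 BTU/hr


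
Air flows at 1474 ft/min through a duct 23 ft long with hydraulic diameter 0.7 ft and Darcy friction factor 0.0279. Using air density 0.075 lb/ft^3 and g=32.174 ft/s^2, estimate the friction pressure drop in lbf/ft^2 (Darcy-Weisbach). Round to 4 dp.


v_fps = 1474/60 = 24.5667 ft/s
dp = 0.0279*(23/0.7)*0.075*24.5667^2/(2*32.174) = 0.6448 lbf/ft^2

0.6448 lbf/ft^2


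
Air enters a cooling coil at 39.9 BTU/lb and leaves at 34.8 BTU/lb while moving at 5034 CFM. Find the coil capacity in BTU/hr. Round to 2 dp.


Q = 4.5 * 5034 * (39.9 - 34.8) = 115530.30 BTU/hr

115530.30 BTU/hr


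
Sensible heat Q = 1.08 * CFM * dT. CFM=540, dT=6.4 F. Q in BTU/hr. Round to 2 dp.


Q = 1.08 * 540 * 6.4 = 3732.48 BTU/hr

3732.48 BTU/hr


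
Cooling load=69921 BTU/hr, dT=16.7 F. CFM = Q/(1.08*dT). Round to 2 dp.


CFM = 69921 / (1.08 * 16.7) = 3876.75

3876.75 CFM


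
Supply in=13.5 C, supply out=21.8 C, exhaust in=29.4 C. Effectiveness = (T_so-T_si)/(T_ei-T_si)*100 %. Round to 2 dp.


eff = (21.8-13.5)/(29.4-13.5)*100 = 52.20 %

52.20 %


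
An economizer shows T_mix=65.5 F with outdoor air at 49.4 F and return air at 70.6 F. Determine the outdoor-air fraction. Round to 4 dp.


frac = (65.5 - 70.6) / (49.4 - 70.6) = 0.2406

0.2406


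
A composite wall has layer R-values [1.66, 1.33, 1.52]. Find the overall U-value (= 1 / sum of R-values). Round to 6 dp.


R_total = 1.66 + 1.33 + 1.52 = 4.51
U = 1/4.51 = 0.221729

0.221729


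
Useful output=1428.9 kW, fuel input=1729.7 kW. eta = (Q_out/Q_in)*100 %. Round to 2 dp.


eta = (1428.9/1729.7)*100 = 82.61 %

82.61 %


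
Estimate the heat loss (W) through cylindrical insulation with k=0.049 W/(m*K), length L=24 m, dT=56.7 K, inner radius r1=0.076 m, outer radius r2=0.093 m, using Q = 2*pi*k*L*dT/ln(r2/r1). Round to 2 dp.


Q = 2*pi*0.049*24*56.7/ln(0.093/0.076) = 2075.42 W

2075.42 W


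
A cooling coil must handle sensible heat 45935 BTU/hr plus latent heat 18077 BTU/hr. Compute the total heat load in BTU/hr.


Qt = 45935 + 18077 = 64012 BTU/hr

64012 BTU/hr


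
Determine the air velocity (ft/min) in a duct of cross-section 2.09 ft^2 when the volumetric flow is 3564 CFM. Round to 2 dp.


V = 3564 / 2.09 = 1705.26 ft/min

1705.26 ft/min


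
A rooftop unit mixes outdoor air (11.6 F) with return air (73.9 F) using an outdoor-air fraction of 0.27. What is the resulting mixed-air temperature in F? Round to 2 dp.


T_mix = 0.27*11.6 + 0.73*73.9 = 57.08 F

57.08 F


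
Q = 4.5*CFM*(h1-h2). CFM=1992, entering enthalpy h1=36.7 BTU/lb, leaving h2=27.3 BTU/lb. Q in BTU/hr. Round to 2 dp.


Q = 4.5 * 1992 * (36.7 - 27.3) = 84261.60 BTU/hr

84261.60 BTU/hr


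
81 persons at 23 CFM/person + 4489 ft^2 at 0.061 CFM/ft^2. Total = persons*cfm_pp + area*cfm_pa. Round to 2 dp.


Total = 81*23 + 4489*0.061 = 2136.83 CFM

2136.83 CFM


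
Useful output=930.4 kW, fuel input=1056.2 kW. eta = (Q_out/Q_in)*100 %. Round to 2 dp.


eta = (930.4/1056.2)*100 = 88.09 %

88.09 %


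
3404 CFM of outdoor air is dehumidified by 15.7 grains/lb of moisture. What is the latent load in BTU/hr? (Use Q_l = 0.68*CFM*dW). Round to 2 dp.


Q = 0.68 * 3404 * 15.7 = 36341.10 BTU/hr

36341.10 BTU/hr


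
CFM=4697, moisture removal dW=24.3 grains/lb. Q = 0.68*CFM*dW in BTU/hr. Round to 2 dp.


Q = 0.68 * 4697 * 24.3 = 77613.23 BTU/hr

77613.23 BTU/hr


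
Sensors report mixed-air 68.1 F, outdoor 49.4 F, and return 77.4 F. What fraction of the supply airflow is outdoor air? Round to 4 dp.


frac = (68.1 - 77.4) / (49.4 - 77.4) = 0.3321

0.3321


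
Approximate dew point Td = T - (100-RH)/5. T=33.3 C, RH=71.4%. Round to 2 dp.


Td = 33.3 - (100-71.4)/5 = 27.58 C

27.58 C


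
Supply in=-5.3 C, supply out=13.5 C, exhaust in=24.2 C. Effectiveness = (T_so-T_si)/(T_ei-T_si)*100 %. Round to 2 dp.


eff = (13.5-(-5.3))/(24.2-(-5.3))*100 = 63.73 %

63.73 %


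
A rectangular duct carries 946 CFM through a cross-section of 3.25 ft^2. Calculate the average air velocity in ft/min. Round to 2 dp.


V = 946 / 3.25 = 291.08 ft/min

291.08 ft/min


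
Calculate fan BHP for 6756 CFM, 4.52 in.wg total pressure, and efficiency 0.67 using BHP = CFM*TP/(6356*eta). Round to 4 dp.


BHP = 6756 * 4.52 / (6356 * 0.67) = 7.1708 hp

7.1708 hp


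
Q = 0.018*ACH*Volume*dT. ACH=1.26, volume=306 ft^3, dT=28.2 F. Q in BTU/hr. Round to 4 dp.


Q = 0.018 * 1.26 * 306 * 28.2 = 195.7103 BTU/hr

195.7103 BTU/hr


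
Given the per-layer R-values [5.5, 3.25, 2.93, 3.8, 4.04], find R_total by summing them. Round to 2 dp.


R_total = 5.5 + 3.25 + 2.93 + 3.8 + 4.04 = 19.52

19.52


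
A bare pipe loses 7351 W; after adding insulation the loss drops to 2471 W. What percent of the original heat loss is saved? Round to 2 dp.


Savings = ((7351-2471)/7351)*100 = 66.39 %

66.39 %


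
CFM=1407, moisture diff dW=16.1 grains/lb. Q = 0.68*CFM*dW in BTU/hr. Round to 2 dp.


Q = 0.68 * 1407 * 16.1 = 15403.84 BTU/hr

15403.84 BTU/hr


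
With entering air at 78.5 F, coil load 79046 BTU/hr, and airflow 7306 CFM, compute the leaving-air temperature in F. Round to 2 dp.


dT = 79046/(1.08*7306) = 10.0179
T_leave = 78.5 - 10.0179 = 68.48 F

68.48 F


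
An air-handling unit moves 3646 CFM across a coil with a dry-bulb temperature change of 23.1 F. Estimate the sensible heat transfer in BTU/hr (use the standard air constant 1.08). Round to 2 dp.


Q = 1.08 * 3646 * 23.1 = 90960.41 BTU/hr

90960.41 BTU/hr


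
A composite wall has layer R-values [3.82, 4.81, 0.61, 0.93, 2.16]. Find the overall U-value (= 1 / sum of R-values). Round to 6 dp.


R_total = 3.82 + 4.81 + 0.61 + 0.93 + 2.16 = 12.33
U = 1/12.33 = 0.081103

0.081103


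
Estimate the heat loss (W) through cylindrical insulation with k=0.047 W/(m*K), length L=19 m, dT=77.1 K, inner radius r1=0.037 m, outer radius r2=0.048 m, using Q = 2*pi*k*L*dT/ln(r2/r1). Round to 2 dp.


Q = 2*pi*0.047*19*77.1/ln(0.048/0.037) = 1662.03 W

1662.03 W


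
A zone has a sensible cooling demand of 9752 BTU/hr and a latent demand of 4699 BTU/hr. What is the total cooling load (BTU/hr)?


Qt = 9752 + 4699 = 14451 BTU/hr

14451 BTU/hr


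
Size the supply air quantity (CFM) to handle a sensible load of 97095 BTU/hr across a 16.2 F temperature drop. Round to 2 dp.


CFM = 97095 / (1.08 * 16.2) = 5549.55

5549.55 CFM


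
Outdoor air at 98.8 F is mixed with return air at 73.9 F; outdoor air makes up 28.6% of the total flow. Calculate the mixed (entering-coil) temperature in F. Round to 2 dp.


T_mix = 73.9 + (28.6/100)*(98.8-73.9) = 81.02 F

81.02 F


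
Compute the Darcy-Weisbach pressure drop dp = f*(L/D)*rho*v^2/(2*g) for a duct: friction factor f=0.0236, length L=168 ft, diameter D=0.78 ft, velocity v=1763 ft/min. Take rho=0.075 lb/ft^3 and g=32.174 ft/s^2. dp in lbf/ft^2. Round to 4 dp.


v_fps = 1763/60 = 29.3833 ft/s
dp = 0.0236*(168/0.78)*0.075*29.3833^2/(2*32.174) = 5.1151 lbf/ft^2

5.1151 lbf/ft^2


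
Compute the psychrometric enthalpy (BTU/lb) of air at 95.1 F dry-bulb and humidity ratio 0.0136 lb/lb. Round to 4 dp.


h = 0.24*95.1 + 0.0136*(1061+0.444*95.1) = 37.8279 BTU/lb

37.8279 BTU/lb


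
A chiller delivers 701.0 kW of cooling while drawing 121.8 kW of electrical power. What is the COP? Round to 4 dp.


COP = 701.0 / 121.8 = 5.7553

5.7553


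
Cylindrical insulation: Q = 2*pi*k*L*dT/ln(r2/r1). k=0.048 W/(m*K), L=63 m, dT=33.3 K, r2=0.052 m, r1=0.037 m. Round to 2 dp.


Q = 2*pi*0.048*63*33.3/ln(0.052/0.037) = 1859.14 W

1859.14 W


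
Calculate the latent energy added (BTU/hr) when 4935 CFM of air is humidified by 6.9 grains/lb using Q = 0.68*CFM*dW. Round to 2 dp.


Q = 0.68 * 4935 * 6.9 = 23155.02 BTU/hr

23155.02 BTU/hr


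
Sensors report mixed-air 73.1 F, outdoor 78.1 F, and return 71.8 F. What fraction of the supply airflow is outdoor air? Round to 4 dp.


frac = (73.1 - 71.8) / (78.1 - 71.8) = 0.2063

0.2063


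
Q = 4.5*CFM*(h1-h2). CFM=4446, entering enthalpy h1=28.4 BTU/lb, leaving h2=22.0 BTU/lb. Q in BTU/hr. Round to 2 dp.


Q = 4.5 * 4446 * (28.4 - 22.0) = 128044.80 BTU/hr

128044.80 BTU/hr


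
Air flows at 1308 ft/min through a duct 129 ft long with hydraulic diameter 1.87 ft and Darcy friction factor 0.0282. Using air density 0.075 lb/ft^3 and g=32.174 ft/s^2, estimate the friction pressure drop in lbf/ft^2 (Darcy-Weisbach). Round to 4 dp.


v_fps = 1308/60 = 21.8 ft/s
dp = 0.0282*(129/1.87)*0.075*21.8^2/(2*32.174) = 1.0775 lbf/ft^2

1.0775 lbf/ft^2


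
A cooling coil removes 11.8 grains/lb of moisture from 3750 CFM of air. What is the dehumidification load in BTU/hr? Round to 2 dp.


Q = 0.68 * 3750 * 11.8 = 30090.00 BTU/hr

30090.00 BTU/hr


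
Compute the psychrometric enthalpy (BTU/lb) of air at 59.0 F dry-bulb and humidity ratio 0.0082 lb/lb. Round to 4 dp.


h = 0.24*59.0 + 0.0082*(1061+0.444*59.0) = 23.0750 BTU/lb

23.0750 BTU/lb


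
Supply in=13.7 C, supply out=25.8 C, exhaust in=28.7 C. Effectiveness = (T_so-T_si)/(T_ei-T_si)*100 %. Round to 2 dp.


eff = (25.8-13.7)/(28.7-13.7)*100 = 80.67 %

80.67 %


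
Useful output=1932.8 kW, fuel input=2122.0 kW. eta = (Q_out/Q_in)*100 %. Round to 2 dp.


eta = (1932.8/2122.0)*100 = 91.08 %

91.08 %


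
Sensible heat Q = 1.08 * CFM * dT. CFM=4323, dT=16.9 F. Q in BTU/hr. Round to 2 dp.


Q = 1.08 * 4323 * 16.9 = 78903.40 BTU/hr

78903.40 BTU/hr


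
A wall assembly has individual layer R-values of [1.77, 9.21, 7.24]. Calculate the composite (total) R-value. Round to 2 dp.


R_total = 1.77 + 9.21 + 7.24 = 18.22

18.22


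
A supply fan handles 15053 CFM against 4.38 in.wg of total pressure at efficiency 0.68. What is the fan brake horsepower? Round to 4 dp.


BHP = 15053 * 4.38 / (6356 * 0.68) = 15.2547 hp

15.2547 hp


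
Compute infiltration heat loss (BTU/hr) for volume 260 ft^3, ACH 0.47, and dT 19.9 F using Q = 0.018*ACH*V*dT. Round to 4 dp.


Q = 0.018 * 0.47 * 260 * 19.9 = 43.7720 BTU/hr

43.7720 BTU/hr


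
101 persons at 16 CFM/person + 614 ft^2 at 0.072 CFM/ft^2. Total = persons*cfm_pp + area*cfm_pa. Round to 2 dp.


Total = 101*16 + 614*0.072 = 1660.21 CFM

1660.21 CFM


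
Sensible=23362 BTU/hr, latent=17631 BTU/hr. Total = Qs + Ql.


Qt = 23362 + 17631 = 40993 BTU/hr

40993 BTU/hr


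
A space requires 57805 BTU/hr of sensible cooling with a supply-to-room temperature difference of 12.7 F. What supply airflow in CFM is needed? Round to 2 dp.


CFM = 57805 / (1.08 * 12.7) = 4214.42

4214.42 CFM


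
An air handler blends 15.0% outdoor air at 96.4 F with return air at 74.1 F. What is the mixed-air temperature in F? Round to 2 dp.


T_mix = 74.1 + (15.0/100)*(96.4-74.1) = 77.45 F

77.45 F


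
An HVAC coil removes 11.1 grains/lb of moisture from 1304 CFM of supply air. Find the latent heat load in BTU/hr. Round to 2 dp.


Q = 0.68 * 1304 * 11.1 = 9842.59 BTU/hr

9842.59 BTU/hr


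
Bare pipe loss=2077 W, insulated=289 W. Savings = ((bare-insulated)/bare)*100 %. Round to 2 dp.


Savings = ((2077-289)/2077)*100 = 86.09 %

86.09 %


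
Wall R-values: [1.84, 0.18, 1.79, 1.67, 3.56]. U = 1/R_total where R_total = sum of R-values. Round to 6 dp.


R_total = 1.84 + 0.18 + 1.79 + 1.67 + 3.56 = 9.04
U = 1/9.04 = 0.110619

0.110619


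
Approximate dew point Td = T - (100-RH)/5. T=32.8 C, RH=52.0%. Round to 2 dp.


Td = 32.8 - (100-52.0)/5 = 23.20 C

23.20 C


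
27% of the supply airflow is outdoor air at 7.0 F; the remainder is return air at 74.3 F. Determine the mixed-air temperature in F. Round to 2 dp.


T_mix = 0.27*7.0 + 0.73*74.3 = 56.13 F

56.13 F


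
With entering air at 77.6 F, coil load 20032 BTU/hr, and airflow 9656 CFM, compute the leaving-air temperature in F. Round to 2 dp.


dT = 20032/(1.08*9656) = 1.9209
T_leave = 77.6 - 1.9209 = 75.68 F

75.68 F


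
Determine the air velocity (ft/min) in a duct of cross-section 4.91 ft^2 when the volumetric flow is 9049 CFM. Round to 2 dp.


V = 9049 / 4.91 = 1842.97 ft/min

1842.97 ft/min


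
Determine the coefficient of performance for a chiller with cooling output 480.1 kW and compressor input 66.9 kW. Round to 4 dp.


COP = 480.1 / 66.9 = 7.1764

7.1764


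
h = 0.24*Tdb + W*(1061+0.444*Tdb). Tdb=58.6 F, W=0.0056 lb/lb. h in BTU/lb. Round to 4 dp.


h = 0.24*58.6 + 0.0056*(1061+0.444*58.6) = 20.1513 BTU/lb

20.1513 BTU/lb


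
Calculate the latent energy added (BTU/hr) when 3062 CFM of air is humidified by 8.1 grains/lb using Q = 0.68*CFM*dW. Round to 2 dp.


Q = 0.68 * 3062 * 8.1 = 16865.50 BTU/hr

16865.50 BTU/hr


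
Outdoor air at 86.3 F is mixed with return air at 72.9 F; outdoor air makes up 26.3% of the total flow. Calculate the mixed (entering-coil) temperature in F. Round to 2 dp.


T_mix = 72.9 + (26.3/100)*(86.3-72.9) = 76.42 F

76.42 F


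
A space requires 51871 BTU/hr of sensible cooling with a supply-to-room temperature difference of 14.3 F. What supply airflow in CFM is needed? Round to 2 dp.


CFM = 51871 / (1.08 * 14.3) = 3358.65

3358.65 CFM


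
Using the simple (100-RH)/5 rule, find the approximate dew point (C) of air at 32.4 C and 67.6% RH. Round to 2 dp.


Td = 32.4 - (100-67.6)/5 = 25.92 C

25.92 C


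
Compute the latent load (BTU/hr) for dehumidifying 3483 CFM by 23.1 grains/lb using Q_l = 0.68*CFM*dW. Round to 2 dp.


Q = 0.68 * 3483 * 23.1 = 54710.96 BTU/hr

54710.96 BTU/hr


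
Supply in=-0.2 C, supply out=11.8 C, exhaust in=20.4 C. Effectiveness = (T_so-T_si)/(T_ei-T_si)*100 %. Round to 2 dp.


eff = (11.8-(-0.2))/(20.4-(-0.2))*100 = 58.25 %

58.25 %


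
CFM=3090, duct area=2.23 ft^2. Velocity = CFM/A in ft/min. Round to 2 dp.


V = 3090 / 2.23 = 1385.65 ft/min

1385.65 ft/min


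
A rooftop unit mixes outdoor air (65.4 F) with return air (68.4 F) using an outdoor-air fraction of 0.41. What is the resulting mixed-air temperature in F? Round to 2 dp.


T_mix = 0.41*65.4 + 0.59*68.4 = 67.17 F

67.17 F


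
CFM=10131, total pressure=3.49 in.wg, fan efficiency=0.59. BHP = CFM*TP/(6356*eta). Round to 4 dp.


BHP = 10131 * 3.49 / (6356 * 0.59) = 9.4285 hp

9.4285 hp


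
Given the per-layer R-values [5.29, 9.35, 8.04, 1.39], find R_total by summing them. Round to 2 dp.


R_total = 5.29 + 9.35 + 8.04 + 1.39 = 24.07

24.07


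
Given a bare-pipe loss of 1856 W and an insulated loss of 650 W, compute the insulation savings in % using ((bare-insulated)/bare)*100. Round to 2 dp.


Savings = ((1856-650)/1856)*100 = 64.98 %

64.98 %


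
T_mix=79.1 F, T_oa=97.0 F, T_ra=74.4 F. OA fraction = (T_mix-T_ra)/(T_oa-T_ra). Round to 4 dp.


frac = (79.1 - 74.4) / (97.0 - 74.4) = 0.2080

0.2080


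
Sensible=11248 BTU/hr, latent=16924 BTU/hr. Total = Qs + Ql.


Qt = 11248 + 16924 = 28172 BTU/hr

28172 BTU/hr


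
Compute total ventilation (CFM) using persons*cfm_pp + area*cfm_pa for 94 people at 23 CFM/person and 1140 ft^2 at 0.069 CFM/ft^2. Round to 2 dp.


Total = 94*23 + 1140*0.069 = 2240.66 CFM

2240.66 CFM


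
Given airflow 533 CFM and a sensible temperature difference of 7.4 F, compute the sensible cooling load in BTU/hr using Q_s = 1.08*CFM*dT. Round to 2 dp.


Q = 1.08 * 533 * 7.4 = 4259.74 BTU/hr

4259.74 BTU/hr


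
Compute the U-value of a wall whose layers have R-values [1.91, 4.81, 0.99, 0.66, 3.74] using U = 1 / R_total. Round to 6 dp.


R_total = 1.91 + 4.81 + 0.99 + 0.66 + 3.74 = 12.11
U = 1/12.11 = 0.082576

0.082576


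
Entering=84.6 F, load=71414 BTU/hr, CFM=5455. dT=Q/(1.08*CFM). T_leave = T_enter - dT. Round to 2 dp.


dT = 71414/(1.08*5455) = 12.1217
T_leave = 84.6 - 12.1217 = 72.48 F

72.48 F


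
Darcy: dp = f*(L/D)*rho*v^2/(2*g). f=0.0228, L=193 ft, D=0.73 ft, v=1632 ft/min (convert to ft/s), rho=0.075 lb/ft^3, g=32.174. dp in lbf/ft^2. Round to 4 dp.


v_fps = 1632/60 = 27.2 ft/s
dp = 0.0228*(193/0.73)*0.075*27.2^2/(2*32.174) = 5.1980 lbf/ft^2

5.1980 lbf/ft^2


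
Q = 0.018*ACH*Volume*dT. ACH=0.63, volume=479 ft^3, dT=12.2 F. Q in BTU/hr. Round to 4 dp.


Q = 0.018 * 0.63 * 479 * 12.2 = 66.2687 BTU/hr

66.2687 BTU/hr


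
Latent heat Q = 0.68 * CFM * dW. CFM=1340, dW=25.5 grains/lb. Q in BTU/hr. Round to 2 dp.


Q = 0.68 * 1340 * 25.5 = 23235.60 BTU/hr

23235.60 BTU/hr


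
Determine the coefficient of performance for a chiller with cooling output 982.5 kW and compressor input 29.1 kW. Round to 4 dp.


COP = 982.5 / 29.1 = 33.7629

33.7629


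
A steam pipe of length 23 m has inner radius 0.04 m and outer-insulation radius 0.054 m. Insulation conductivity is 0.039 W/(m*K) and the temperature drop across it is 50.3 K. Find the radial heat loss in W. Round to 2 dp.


Q = 2*pi*0.039*23*50.3/ln(0.054/0.04) = 944.64 W

944.64 W


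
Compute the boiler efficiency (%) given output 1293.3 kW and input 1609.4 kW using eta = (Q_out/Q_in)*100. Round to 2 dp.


eta = (1293.3/1609.4)*100 = 80.36 %

80.36 %


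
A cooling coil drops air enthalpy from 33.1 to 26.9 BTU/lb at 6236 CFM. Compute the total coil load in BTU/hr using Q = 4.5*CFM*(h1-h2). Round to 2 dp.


Q = 4.5 * 6236 * (33.1 - 26.9) = 173984.40 BTU/hr

173984.40 BTU/hr


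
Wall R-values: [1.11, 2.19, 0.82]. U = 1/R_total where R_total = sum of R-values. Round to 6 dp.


R_total = 1.11 + 2.19 + 0.82 = 4.12
U = 1/4.12 = 0.242718

0.242718


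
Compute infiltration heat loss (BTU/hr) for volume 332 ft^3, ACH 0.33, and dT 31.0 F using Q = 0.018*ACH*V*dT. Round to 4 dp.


Q = 0.018 * 0.33 * 332 * 31.0 = 61.1345 BTU/hr

61.1345 BTU/hr


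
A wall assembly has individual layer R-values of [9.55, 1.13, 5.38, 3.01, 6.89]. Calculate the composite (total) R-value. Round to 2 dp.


R_total = 9.55 + 1.13 + 5.38 + 3.01 + 6.89 = 25.96

25.96


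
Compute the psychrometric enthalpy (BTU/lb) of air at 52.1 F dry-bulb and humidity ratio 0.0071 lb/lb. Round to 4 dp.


h = 0.24*52.1 + 0.0071*(1061+0.444*52.1) = 20.2013 BTU/lb

20.2013 BTU/lb


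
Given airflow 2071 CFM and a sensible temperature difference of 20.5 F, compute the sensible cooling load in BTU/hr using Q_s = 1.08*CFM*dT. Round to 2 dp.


Q = 1.08 * 2071 * 20.5 = 45851.94 BTU/hr

45851.94 BTU/hr


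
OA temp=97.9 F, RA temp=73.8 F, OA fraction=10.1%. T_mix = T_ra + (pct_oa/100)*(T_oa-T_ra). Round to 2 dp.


T_mix = 73.8 + (10.1/100)*(97.9-73.8) = 76.23 F

76.23 F


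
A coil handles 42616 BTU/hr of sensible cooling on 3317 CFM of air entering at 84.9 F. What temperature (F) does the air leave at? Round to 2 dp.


dT = 42616/(1.08*3317) = 11.8961
T_leave = 84.9 - 11.8961 = 73.00 F

73.00 F


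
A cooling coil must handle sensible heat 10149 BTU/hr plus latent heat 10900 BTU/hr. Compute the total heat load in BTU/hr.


Qt = 10149 + 10900 = 21049 BTU/hr

21049 BTU/hr


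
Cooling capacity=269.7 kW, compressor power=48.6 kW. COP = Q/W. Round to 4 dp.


COP = 269.7 / 48.6 = 5.5494

5.5494


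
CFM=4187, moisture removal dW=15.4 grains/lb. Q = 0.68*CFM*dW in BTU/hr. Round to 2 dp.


Q = 0.68 * 4187 * 15.4 = 43846.26 BTU/hr

43846.26 BTU/hr


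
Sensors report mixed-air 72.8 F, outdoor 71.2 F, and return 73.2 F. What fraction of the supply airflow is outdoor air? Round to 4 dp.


frac = (72.8 - 73.2) / (71.2 - 73.2) = 0.2000

0.2000


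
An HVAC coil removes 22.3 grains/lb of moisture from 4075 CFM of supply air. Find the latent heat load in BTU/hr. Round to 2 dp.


Q = 0.68 * 4075 * 22.3 = 61793.30 BTU/hr

61793.30 BTU/hr


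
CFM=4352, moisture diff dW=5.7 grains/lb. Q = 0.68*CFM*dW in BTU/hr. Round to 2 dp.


Q = 0.68 * 4352 * 5.7 = 16868.35 BTU/hr

16868.35 BTU/hr


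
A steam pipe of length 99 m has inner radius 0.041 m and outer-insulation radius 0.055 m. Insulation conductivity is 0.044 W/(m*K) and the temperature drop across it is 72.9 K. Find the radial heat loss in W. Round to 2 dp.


Q = 2*pi*0.044*99*72.9/ln(0.055/0.041) = 6792.05 W

6792.05 W


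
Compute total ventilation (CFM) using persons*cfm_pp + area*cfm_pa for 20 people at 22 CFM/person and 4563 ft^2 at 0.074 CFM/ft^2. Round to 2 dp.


Total = 20*22 + 4563*0.074 = 777.66 CFM

777.66 CFM


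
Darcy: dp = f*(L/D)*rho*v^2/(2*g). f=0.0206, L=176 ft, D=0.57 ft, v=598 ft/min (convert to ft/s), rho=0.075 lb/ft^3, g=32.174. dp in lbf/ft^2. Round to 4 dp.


v_fps = 598/60 = 9.9667 ft/s
dp = 0.0206*(176/0.57)*0.075*9.9667^2/(2*32.174) = 0.7364 lbf/ft^2

0.7364 lbf/ft^2


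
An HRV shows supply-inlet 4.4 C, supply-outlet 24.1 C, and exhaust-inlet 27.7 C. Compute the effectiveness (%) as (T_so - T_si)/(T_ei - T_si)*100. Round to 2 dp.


eff = (24.1-4.4)/(27.7-4.4)*100 = 84.55 %

84.55 %


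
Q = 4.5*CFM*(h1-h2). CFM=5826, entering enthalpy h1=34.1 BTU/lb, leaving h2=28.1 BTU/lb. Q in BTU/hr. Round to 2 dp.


Q = 4.5 * 5826 * (34.1 - 28.1) = 157302.00 BTU/hr

157302.00 BTU/hr


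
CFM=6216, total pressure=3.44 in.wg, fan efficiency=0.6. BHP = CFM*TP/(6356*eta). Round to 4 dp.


BHP = 6216 * 3.44 / (6356 * 0.6) = 5.6070 hp

5.6070 hp


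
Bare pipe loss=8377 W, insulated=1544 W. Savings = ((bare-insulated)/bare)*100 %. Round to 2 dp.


Savings = ((8377-1544)/8377)*100 = 81.57 %

81.57 %


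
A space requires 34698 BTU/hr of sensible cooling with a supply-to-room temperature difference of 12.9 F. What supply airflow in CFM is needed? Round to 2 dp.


CFM = 34698 / (1.08 * 12.9) = 2490.53

2490.53 CFM


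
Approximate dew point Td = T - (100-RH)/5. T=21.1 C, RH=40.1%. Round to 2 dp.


Td = 21.1 - (100-40.1)/5 = 9.12 C

9.12 C


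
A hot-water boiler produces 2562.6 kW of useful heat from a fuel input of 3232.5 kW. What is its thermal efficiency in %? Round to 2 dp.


eta = (2562.6/3232.5)*100 = 79.28 %

79.28 %


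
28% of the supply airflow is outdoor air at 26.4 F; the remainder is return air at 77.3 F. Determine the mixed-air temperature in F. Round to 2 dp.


T_mix = 0.28*26.4 + 0.72*77.3 = 63.05 F

63.05 F


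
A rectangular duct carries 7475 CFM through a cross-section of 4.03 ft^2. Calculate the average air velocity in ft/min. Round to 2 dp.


V = 7475 / 4.03 = 1854.84 ft/min

1854.84 ft/min


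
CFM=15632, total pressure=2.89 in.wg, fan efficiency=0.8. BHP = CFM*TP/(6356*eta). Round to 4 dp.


BHP = 15632 * 2.89 / (6356 * 0.8) = 8.8846 hp

8.8846 hp


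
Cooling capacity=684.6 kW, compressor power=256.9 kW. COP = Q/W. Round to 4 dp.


COP = 684.6 / 256.9 = 2.6649

2.6649


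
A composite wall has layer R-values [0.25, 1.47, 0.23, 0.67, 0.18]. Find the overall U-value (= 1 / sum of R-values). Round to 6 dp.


R_total = 0.25 + 1.47 + 0.23 + 0.67 + 0.18 = 2.80
U = 1/2.80 = 0.357143

0.357143


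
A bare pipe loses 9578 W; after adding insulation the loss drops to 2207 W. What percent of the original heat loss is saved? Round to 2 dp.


Savings = ((9578-2207)/9578)*100 = 76.96 %

76.96 %


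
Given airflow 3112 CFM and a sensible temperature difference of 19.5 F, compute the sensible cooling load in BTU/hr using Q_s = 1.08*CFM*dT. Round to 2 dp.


Q = 1.08 * 3112 * 19.5 = 65538.72 BTU/hr

65538.72 BTU/hr


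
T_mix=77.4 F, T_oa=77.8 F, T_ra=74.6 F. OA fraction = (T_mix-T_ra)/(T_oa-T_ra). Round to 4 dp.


frac = (77.4 - 74.6) / (77.8 - 74.6) = 0.8750

0.8750


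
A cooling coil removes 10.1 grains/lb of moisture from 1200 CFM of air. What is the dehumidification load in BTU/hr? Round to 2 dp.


Q = 0.68 * 1200 * 10.1 = 8241.60 BTU/hr

8241.60 BTU/hr


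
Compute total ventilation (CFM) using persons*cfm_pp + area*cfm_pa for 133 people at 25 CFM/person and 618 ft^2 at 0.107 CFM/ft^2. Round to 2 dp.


Total = 133*25 + 618*0.107 = 3391.13 CFM

3391.13 CFM


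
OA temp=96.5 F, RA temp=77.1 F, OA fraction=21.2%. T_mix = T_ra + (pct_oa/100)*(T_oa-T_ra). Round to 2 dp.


T_mix = 77.1 + (21.2/100)*(96.5-77.1) = 81.21 F

81.21 F


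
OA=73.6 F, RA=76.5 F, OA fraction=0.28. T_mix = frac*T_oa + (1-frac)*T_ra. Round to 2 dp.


T_mix = 0.28*73.6 + 0.72*76.5 = 75.69 F

75.69 F


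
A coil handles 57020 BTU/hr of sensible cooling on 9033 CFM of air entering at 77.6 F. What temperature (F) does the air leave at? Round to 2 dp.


dT = 57020/(1.08*9033) = 5.8448
T_leave = 77.6 - 5.8448 = 71.76 F

71.76 F


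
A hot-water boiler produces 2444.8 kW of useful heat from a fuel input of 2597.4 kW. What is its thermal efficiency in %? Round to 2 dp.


eta = (2444.8/2597.4)*100 = 94.12 %

94.12 %


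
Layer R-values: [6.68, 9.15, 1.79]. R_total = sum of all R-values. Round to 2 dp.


R_total = 6.68 + 9.15 + 1.79 = 17.62

17.62


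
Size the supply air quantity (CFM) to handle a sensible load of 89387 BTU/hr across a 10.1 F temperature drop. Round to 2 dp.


CFM = 89387 / (1.08 * 10.1) = 8194.63

8194.63 CFM


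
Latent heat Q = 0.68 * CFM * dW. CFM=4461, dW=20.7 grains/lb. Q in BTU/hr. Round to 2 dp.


Q = 0.68 * 4461 * 20.7 = 62793.04 BTU/hr

62793.04 BTU/hr


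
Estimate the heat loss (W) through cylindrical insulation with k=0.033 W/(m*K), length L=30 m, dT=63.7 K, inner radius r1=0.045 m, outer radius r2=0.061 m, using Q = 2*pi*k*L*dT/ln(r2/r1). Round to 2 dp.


Q = 2*pi*0.033*30*63.7/ln(0.061/0.045) = 1302.50 W

1302.50 W


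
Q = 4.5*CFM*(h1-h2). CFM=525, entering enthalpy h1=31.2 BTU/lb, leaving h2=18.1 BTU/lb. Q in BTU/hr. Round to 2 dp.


Q = 4.5 * 525 * (31.2 - 18.1) = 30948.75 BTU/hr

30948.75 BTU/hr


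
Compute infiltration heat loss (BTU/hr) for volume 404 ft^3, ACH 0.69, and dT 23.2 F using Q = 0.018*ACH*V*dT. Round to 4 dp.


Q = 0.018 * 0.69 * 404 * 23.2 = 116.4102 BTU/hr

116.4102 BTU/hr


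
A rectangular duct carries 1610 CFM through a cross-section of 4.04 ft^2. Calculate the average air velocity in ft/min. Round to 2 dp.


V = 1610 / 4.04 = 398.51 ft/min

398.51 ft/min


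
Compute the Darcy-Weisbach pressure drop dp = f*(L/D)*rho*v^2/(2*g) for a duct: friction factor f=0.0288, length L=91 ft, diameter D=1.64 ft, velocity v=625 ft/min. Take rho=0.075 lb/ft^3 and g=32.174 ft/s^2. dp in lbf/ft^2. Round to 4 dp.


v_fps = 625/60 = 10.4167 ft/s
dp = 0.0288*(91/1.64)*0.075*10.4167^2/(2*32.174) = 0.2021 lbf/ft^2

0.2021 lbf/ft^2


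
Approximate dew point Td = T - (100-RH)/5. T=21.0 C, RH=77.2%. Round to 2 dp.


Td = 21.0 - (100-77.2)/5 = 16.44 C

16.44 C


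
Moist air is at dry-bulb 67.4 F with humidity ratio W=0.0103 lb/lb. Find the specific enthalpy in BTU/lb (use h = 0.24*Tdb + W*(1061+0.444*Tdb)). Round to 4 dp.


h = 0.24*67.4 + 0.0103*(1061+0.444*67.4) = 27.4125 BTU/lb

27.4125 BTU/lb


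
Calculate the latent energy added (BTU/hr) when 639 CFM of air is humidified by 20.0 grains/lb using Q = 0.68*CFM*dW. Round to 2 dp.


Q = 0.68 * 639 * 20.0 = 8690.40 BTU/hr

8690.40 BTU/hr


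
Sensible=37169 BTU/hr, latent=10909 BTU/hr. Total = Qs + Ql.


Qt = 37169 + 10909 = 48078 BTU/hr

48078 BTU/hr


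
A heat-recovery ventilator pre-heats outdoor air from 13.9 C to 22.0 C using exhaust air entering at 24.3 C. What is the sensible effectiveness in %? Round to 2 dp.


eff = (22.0-13.9)/(24.3-13.9)*100 = 77.88 %

77.88 %


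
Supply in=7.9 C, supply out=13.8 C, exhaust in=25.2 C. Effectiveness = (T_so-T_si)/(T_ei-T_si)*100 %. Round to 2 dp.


eff = (13.8-7.9)/(25.2-7.9)*100 = 34.10 %

34.10 %


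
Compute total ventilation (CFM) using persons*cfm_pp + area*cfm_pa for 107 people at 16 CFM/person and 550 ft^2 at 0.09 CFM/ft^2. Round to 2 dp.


Total = 107*16 + 550*0.09 = 1761.50 CFM

1761.50 CFM


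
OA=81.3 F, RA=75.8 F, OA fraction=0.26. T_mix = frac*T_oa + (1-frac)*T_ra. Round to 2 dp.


T_mix = 0.26*81.3 + 0.74*75.8 = 77.23 F

77.23 F


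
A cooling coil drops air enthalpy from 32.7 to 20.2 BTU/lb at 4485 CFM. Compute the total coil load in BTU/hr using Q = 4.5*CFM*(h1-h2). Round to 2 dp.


Q = 4.5 * 4485 * (32.7 - 20.2) = 252281.25 BTU/hr

252281.25 BTU/hr


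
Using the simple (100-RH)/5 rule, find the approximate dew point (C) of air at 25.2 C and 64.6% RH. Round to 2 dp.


Td = 25.2 - (100-64.6)/5 = 18.12 C

18.12 C


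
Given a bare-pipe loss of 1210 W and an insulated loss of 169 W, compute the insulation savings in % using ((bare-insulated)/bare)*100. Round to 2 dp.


Savings = ((1210-169)/1210)*100 = 86.03 %

86.03 %


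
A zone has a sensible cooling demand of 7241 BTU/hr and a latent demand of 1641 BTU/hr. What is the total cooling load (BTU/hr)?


Qt = 7241 + 1641 = 8882 BTU/hr

8882 BTU/hr


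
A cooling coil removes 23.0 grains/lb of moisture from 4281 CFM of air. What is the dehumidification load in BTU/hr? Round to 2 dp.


Q = 0.68 * 4281 * 23.0 = 66954.84 BTU/hr

66954.84 BTU/hr


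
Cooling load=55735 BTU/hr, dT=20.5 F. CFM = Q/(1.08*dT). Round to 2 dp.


CFM = 55735 / (1.08 * 20.5) = 2517.39

2517.39 CFM


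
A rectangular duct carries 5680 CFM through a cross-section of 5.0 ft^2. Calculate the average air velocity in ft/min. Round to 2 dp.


V = 5680 / 5.0 = 1136.00 ft/min

1136.00 ft/min


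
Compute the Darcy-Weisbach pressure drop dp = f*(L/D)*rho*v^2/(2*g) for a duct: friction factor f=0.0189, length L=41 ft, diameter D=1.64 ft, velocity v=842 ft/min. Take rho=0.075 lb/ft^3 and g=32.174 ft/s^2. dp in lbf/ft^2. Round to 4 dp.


v_fps = 842/60 = 14.0333 ft/s
dp = 0.0189*(41/1.64)*0.075*14.0333^2/(2*32.174) = 0.1085 lbf/ft^2

0.1085 lbf/ft^2


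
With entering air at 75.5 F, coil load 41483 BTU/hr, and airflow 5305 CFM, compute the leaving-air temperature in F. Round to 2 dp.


dT = 41483/(1.08*5305) = 7.2404
T_leave = 75.5 - 7.2404 = 68.26 F

68.26 F


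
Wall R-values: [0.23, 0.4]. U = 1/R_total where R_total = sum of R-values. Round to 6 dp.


R_total = 0.23 + 0.4 = 0.63
U = 1/0.63 = 1.587302

1.587302


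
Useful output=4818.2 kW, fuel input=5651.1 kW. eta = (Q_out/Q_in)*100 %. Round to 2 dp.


eta = (4818.2/5651.1)*100 = 85.26 %

85.26 %


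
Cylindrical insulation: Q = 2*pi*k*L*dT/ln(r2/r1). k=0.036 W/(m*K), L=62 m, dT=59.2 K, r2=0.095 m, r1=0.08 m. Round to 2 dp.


Q = 2*pi*0.036*62*59.2/ln(0.095/0.08) = 4831.10 W

4831.10 W


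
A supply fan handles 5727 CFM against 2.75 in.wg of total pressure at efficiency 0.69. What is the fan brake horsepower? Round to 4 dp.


BHP = 5727 * 2.75 / (6356 * 0.69) = 3.5911 hp

3.5911 hp


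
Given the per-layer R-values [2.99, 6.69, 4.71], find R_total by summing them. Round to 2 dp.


R_total = 2.99 + 6.69 + 4.71 = 14.39

14.39


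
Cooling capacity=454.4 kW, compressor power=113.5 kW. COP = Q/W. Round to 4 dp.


COP = 454.4 / 113.5 = 4.0035

4.0035


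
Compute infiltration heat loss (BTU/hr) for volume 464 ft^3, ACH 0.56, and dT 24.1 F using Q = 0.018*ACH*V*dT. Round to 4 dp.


Q = 0.018 * 0.56 * 464 * 24.1 = 112.7186 BTU/hr

112.7186 BTU/hr


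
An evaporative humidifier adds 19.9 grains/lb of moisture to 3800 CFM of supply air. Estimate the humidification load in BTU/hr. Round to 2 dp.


Q = 0.68 * 3800 * 19.9 = 51421.60 BTU/hr

51421.60 BTU/hr


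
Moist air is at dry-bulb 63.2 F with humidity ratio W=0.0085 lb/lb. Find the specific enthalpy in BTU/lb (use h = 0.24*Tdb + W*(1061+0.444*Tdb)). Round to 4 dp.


h = 0.24*63.2 + 0.0085*(1061+0.444*63.2) = 24.4250 BTU/lb

24.4250 BTU/lb


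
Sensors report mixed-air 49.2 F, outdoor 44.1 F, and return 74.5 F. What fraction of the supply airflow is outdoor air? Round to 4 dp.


frac = (49.2 - 74.5) / (44.1 - 74.5) = 0.8322

0.8322


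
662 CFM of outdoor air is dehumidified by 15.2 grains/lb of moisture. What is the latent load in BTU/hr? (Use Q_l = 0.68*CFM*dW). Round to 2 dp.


Q = 0.68 * 662 * 15.2 = 6842.43 BTU/hr

6842.43 BTU/hr


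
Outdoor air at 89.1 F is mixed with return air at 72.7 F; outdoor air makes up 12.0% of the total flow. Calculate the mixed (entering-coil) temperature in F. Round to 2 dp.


T_mix = 72.7 + (12.0/100)*(89.1-72.7) = 74.67 F

74.67 F


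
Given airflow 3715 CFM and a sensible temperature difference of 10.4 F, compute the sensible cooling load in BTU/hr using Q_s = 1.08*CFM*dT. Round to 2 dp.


Q = 1.08 * 3715 * 10.4 = 41726.88 BTU/hr

41726.88 BTU/hr


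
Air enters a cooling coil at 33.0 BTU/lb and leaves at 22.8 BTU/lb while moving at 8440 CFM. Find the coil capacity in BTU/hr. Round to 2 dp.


Q = 4.5 * 8440 * (33.0 - 22.8) = 387396.00 BTU/hr

387396.00 BTU/hr


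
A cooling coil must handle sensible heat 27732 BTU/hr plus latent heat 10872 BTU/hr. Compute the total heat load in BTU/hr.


Qt = 27732 + 10872 = 38604 BTU/hr

38604 BTU/hr


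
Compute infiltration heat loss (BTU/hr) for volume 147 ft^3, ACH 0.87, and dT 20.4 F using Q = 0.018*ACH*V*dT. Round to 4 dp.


Q = 0.018 * 0.87 * 147 * 20.4 = 46.9612 BTU/hr

46.9612 BTU/hr


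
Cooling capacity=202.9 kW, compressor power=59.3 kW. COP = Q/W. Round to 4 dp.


COP = 202.9 / 59.3 = 3.4216

3.4216


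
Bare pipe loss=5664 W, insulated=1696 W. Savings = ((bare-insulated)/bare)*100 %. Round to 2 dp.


Savings = ((5664-1696)/5664)*100 = 70.06 %

70.06 %


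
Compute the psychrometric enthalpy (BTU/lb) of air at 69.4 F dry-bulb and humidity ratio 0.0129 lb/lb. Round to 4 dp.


h = 0.24*69.4 + 0.0129*(1061+0.444*69.4) = 30.7404 BTU/lb

30.7404 BTU/lb


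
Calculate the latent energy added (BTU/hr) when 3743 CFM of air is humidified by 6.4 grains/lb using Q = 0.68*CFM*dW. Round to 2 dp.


Q = 0.68 * 3743 * 6.4 = 16289.54 BTU/hr

16289.54 BTU/hr


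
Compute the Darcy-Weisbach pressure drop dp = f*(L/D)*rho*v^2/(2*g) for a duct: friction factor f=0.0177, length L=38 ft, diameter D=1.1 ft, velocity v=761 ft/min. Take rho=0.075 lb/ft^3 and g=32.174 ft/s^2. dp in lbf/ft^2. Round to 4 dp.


v_fps = 761/60 = 12.6833 ft/s
dp = 0.0177*(38/1.1)*0.075*12.6833^2/(2*32.174) = 0.1146 lbf/ft^2

0.1146 lbf/ft^2


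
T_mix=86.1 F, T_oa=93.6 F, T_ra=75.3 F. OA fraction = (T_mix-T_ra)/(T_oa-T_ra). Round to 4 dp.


frac = (86.1 - 75.3) / (93.6 - 75.3) = 0.5902

0.5902


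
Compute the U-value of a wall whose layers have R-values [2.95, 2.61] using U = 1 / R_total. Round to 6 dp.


R_total = 2.95 + 2.61 = 5.56
U = 1/5.56 = 0.179856

0.179856


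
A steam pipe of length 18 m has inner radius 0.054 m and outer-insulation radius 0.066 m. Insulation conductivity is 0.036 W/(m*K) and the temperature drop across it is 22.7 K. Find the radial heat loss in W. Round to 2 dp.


Q = 2*pi*0.036*18*22.7/ln(0.066/0.054) = 460.57 W

460.57 W


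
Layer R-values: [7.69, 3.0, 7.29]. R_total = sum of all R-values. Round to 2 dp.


R_total = 7.69 + 3.0 + 7.29 = 17.98

17.98


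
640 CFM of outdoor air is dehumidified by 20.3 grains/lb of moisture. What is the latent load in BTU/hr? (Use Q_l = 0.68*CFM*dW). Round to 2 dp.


Q = 0.68 * 640 * 20.3 = 8834.56 BTU/hr

8834.56 BTU/hr


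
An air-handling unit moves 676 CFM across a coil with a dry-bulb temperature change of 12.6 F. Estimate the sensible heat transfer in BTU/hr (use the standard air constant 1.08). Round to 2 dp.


Q = 1.08 * 676 * 12.6 = 9199.01 BTU/hr

9199.01 BTU/hr


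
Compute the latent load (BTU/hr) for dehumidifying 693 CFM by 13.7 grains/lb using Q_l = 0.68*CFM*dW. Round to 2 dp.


Q = 0.68 * 693 * 13.7 = 6455.99 BTU/hr

6455.99 BTU/hr


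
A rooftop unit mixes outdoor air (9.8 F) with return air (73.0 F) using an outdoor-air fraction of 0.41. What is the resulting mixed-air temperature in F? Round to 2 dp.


T_mix = 0.41*9.8 + 0.59*73.0 = 47.09 F

47.09 F


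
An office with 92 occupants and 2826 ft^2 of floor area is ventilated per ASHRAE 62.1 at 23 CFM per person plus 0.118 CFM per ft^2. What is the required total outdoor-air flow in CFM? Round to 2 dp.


Total = 92*23 + 2826*0.118 = 2449.47 CFM

2449.47 CFM


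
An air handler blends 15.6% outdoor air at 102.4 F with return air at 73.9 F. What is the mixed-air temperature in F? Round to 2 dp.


T_mix = 73.9 + (15.6/100)*(102.4-73.9) = 78.35 F

78.35 F


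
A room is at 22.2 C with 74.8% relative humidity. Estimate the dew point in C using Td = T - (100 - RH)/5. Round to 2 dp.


Td = 22.2 - (100-74.8)/5 = 17.16 C

17.16 C


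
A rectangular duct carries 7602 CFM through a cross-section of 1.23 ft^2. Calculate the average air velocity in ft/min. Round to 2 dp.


V = 7602 / 1.23 = 6180.49 ft/min

6180.49 ft/min


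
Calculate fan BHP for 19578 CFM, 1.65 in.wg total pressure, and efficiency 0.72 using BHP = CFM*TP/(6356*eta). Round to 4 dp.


BHP = 19578 * 1.65 / (6356 * 0.72) = 7.0589 hp

7.0589 hp


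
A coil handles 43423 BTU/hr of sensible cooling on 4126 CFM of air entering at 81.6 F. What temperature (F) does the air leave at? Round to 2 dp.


dT = 43423/(1.08*4126) = 9.7447
T_leave = 81.6 - 9.7447 = 71.86 F

71.86 F


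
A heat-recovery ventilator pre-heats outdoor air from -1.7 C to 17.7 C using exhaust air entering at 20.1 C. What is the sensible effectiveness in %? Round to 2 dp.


eff = (17.7-(-1.7))/(20.1-(-1.7))*100 = 88.99 %

88.99 %
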